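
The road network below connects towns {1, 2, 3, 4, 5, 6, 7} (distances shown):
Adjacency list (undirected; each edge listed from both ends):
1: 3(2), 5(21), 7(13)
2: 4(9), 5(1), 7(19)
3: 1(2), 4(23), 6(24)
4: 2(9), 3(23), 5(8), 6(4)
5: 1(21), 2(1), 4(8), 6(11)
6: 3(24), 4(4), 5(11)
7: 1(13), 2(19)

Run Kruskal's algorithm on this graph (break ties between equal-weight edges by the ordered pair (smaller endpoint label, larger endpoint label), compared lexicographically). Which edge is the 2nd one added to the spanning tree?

Sort edges by weight, then run Kruskal:
2–5 (1): add — endpoints in different components.
1–3 (2): add — endpoints in different components.
4–6 (4): add — endpoints in different components.
4–5 (8): add — endpoints in different components.
2–4 (9): skip — 2 and 4 already connected.
5–6 (11): skip — 5 and 6 already connected.
1–7 (13): add — endpoints in different components.
2–7 (19): add — endpoints in different components.
The 2nd edge added is 1–3.

1-3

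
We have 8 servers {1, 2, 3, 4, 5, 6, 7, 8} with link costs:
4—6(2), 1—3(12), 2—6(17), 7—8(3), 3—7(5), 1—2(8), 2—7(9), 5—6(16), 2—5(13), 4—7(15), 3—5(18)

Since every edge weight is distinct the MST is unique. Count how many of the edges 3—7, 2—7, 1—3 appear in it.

2

Kruskal: consider edges lightest-first.
4—6 (2): add — endpoints in different components.
7—8 (3): add — endpoints in different components.
3—7 (5): add — endpoints in different components.
1—2 (8): add — endpoints in different components.
2—7 (9): add — endpoints in different components.
1—3 (12): skip — 1 and 3 already connected.
2—5 (13): add — endpoints in different components.
4—7 (15): add — endpoints in different components.
MST edge set: {4—6, 7—8, 3—7, 1—2, 2—7, 2—5, 4—7}.
Of the listed edges, {3—7, 2—7} are in the MST → 2.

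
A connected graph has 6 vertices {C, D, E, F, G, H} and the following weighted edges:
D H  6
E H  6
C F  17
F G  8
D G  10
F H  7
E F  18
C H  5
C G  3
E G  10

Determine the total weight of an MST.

27

Kruskal: consider edges lightest-first.
C G (3): add — endpoints in different components.
C H (5): add — endpoints in different components.
D H (6): add — endpoints in different components.
E H (6): add — endpoints in different components.
F H (7): add — endpoints in different components.
MST edges: C G, C H, D H, E H, F H; total weight 3+5+6+6+7 = 27.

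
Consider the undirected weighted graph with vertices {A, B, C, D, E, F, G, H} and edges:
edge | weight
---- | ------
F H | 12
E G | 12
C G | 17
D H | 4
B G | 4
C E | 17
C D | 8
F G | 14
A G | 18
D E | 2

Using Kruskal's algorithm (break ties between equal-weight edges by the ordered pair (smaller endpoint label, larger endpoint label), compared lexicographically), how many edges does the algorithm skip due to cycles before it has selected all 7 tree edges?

Kruskal: consider edges lightest-first.
D E (2): add — endpoints in different components.
B G (4): add — endpoints in different components.
D H (4): add — endpoints in different components.
C D (8): add — endpoints in different components.
E G (12): add — endpoints in different components.
F H (12): add — endpoints in different components.
F G (14): skip — F and G already connected.
C E (17): skip — C and E already connected.
C G (17): skip — C and G already connected.
A G (18): add — endpoints in different components.
Edges rejected before the tree was complete: 3.

3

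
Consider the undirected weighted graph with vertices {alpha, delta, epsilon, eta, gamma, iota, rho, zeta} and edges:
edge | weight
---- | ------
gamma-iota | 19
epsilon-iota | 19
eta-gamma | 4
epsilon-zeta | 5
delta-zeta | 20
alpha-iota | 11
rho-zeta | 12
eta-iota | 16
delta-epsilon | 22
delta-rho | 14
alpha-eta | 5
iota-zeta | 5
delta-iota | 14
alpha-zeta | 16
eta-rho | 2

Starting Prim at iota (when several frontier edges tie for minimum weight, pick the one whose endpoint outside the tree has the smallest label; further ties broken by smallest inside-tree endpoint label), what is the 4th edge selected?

alpha-eta

Prim's algorithm from iota:
Step 1: cheapest edge leaving the tree is iota-zeta (5); add zeta.
Step 2: cheapest edge leaving the tree is epsilon-zeta (5); add epsilon.
Step 3: cheapest edge leaving the tree is alpha-iota (11); add alpha.
Step 4: cheapest edge leaving the tree is alpha-eta (5); add eta.
Step 5: cheapest edge leaving the tree is eta-rho (2); add rho.
Step 6: cheapest edge leaving the tree is eta-gamma (4); add gamma.
Step 7: cheapest edge leaving the tree is delta-iota (14); add delta.
The 4th edge added is alpha-eta.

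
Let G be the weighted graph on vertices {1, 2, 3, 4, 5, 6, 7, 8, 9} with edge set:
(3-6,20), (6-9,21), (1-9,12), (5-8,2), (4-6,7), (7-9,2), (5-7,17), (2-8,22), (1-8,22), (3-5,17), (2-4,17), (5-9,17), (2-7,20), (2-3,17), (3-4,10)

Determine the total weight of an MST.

Sort edges by weight, then run Kruskal:
5-8 (2): add — endpoints in different components.
7-9 (2): add — endpoints in different components.
4-6 (7): add — endpoints in different components.
3-4 (10): add — endpoints in different components.
1-9 (12): add — endpoints in different components.
2-3 (17): add — endpoints in different components.
2-4 (17): skip — 2 and 4 already connected.
3-5 (17): add — endpoints in different components.
5-7 (17): add — endpoints in different components.
MST edges: 5-8, 7-9, 4-6, 3-4, 1-9, 2-3, 3-5, 5-7; total weight 2+2+7+10+12+17+17+17 = 84.

84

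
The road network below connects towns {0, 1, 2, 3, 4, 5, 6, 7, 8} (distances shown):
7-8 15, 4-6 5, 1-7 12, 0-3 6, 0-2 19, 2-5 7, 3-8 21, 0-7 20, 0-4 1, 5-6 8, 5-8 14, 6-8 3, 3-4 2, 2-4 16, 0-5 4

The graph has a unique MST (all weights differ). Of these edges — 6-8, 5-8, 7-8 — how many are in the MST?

2

Kruskal: consider edges lightest-first.
0-4 (1): add — endpoints in different components.
3-4 (2): add — endpoints in different components.
6-8 (3): add — endpoints in different components.
0-5 (4): add — endpoints in different components.
4-6 (5): add — endpoints in different components.
0-3 (6): skip — 0 and 3 already connected.
2-5 (7): add — endpoints in different components.
5-6 (8): skip — 5 and 6 already connected.
1-7 (12): add — endpoints in different components.
5-8 (14): skip — 5 and 8 already connected.
7-8 (15): add — endpoints in different components.
MST edge set: {0-4, 3-4, 6-8, 0-5, 4-6, 2-5, 1-7, 7-8}.
Of the listed edges, {6-8, 7-8} are in the MST → 2.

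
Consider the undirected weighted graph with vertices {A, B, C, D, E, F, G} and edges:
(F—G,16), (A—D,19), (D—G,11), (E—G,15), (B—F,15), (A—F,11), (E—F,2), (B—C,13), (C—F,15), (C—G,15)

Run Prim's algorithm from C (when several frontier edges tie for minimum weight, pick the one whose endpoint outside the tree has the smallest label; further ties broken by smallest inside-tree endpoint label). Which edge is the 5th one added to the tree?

C-G

Grow the tree from C using Prim:
Step 1: cheapest edge leaving the tree is B—C (13); add B.
Step 2: cheapest edge leaving the tree is B—F (15); add F.
Step 3: cheapest edge leaving the tree is E—F (2); add E.
Step 4: cheapest edge leaving the tree is A—F (11); add A.
Step 5: cheapest edge leaving the tree is C—G (15); add G.
Step 6: cheapest edge leaving the tree is D—G (11); add D.
The 5th edge added is C—G.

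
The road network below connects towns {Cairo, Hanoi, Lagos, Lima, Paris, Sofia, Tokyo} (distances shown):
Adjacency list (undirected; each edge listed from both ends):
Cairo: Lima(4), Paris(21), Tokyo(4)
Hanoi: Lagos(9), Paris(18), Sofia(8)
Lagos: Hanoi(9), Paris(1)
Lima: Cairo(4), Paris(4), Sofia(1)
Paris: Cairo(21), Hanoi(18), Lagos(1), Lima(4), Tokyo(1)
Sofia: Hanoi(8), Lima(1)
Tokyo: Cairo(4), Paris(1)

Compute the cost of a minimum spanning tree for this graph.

19

Sort edges by weight, then run Kruskal:
Lagos–Paris (1): add. Components now {Lagos,Paris} {Tokyo} {Cairo} {Lima} {Hanoi} {Sofia}
Lima–Sofia (1): add. Components now {Lagos,Paris} {Tokyo} {Cairo} {Lima,Sofia} {Hanoi}
Paris–Tokyo (1): add. Components now {Lagos,Paris,Tokyo} {Cairo} {Lima,Sofia} {Hanoi}
Cairo–Lima (4): add. Components now {Lagos,Paris,Tokyo} {Cairo,Lima,Sofia} {Hanoi}
Cairo–Tokyo (4): add. Components now {Cairo,Lagos,Lima,Paris,Sofia,Tokyo} {Hanoi}
Lima–Paris (4): skip — Paris and Lima already connected.
Hanoi–Sofia (8): add. Components now {Cairo,Hanoi,Lagos,Lima,Paris,Sofia,Tokyo}
MST edges: Lagos–Paris, Lima–Sofia, Paris–Tokyo, Cairo–Lima, Cairo–Tokyo, Hanoi–Sofia; total weight 1+1+1+4+4+8 = 19.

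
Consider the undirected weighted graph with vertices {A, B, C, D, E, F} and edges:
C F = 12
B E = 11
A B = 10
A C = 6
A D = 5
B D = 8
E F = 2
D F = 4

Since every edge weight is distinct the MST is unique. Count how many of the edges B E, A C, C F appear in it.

1

Sort edges by weight, then run Kruskal:
E F (2): add. Components now {A} {B} {C} {D} {E,F}
D F (4): add. Components now {A} {B} {C} {D,E,F}
A D (5): add. Components now {A,D,E,F} {B} {C}
A C (6): add. Components now {A,C,D,E,F} {B}
B D (8): add. Components now {A,B,C,D,E,F}
MST edge set: {E F, D F, A D, A C, B D}.
Of the listed edges, {A C} are in the MST → 1.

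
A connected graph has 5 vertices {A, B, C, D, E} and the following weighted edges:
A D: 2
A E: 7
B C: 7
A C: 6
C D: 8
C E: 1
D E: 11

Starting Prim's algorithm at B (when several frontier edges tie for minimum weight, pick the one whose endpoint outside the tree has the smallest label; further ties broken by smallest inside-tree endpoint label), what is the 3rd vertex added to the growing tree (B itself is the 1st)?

E

Grow the tree from B using Prim:
Step 1: cheapest edge leaving the tree is B C (7); add C.
Step 2: cheapest edge leaving the tree is C E (1); add E.
Step 3: cheapest edge leaving the tree is A C (6); add A.
Step 4: cheapest edge leaving the tree is A D (2); add D.
Vertex order: B, C, E, A, D. The 3rd vertex is E.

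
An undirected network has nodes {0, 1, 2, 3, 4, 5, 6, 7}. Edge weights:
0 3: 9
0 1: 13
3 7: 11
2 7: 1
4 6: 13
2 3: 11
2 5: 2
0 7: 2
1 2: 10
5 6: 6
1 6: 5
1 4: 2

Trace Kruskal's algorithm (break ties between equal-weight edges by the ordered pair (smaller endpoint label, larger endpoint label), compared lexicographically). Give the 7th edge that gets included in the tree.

Sort edges by weight, then run Kruskal:
2 7 (1): add — endpoints in different components.
0 7 (2): add — endpoints in different components.
1 4 (2): add — endpoints in different components.
2 5 (2): add — endpoints in different components.
1 6 (5): add — endpoints in different components.
5 6 (6): add — endpoints in different components.
0 3 (9): add — endpoints in different components.
The 7th edge added is 0 3.

0-3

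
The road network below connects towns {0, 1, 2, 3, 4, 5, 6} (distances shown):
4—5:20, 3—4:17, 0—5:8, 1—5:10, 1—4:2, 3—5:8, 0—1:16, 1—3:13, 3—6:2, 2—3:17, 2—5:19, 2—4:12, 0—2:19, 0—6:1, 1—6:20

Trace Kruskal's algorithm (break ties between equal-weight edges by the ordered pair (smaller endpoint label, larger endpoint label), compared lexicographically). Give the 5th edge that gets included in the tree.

1-5

Kruskal's algorithm — process edges by increasing weight (ties by edge label):
0—6 (1): add. Components now {0,6} {1} {2} {3} {4} {5}
1—4 (2): add. Components now {0,6} {1,4} {2} {3} {5}
3—6 (2): add. Components now {0,3,6} {1,4} {2} {5}
0—5 (8): add. Components now {0,3,5,6} {1,4} {2}
3—5 (8): skip — 3 and 5 already connected.
1—5 (10): add. Components now {0,1,3,4,5,6} {2}
2—4 (12): add. Components now {0,1,2,3,4,5,6}
The 5th edge added is 1—5.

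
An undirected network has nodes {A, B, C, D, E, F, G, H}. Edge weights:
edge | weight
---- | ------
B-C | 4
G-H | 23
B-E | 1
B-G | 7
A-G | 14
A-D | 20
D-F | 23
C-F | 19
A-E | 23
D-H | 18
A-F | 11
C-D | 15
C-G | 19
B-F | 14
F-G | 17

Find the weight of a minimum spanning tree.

Kruskal's algorithm — process edges by increasing weight (ties by edge label):
B-E (1): add — endpoints in different components.
B-C (4): add — endpoints in different components.
B-G (7): add — endpoints in different components.
A-F (11): add — endpoints in different components.
A-G (14): add — endpoints in different components.
B-F (14): skip — B and F already connected.
C-D (15): add — endpoints in different components.
F-G (17): skip — F and G already connected.
D-H (18): add — endpoints in different components.
MST edges: B-E, B-C, B-G, A-F, A-G, C-D, D-H; total weight 1+4+7+11+14+15+18 = 70.

70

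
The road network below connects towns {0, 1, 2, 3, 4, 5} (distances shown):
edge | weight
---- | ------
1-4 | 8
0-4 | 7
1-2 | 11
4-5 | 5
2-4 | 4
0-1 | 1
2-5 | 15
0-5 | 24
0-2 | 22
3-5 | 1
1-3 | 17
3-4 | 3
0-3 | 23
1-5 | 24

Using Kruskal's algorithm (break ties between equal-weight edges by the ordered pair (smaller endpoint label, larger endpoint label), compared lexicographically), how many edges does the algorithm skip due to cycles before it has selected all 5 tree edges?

1

Kruskal: consider edges lightest-first.
0-1 (1): add — endpoints in different components.
3-5 (1): add — endpoints in different components.
3-4 (3): add — endpoints in different components.
2-4 (4): add — endpoints in different components.
4-5 (5): skip — 4 and 5 already connected.
0-4 (7): add — endpoints in different components.
Edges rejected before the tree was complete: 1.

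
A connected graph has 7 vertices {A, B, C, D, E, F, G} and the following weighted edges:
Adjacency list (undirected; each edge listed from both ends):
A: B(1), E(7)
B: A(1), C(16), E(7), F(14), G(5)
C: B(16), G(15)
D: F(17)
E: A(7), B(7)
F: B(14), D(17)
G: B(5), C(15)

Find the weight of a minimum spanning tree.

59

Kruskal: consider edges lightest-first.
A-B (1): add. Components now {A,B} {C} {D} {E} {F} {G}
B-G (5): add. Components now {A,B,G} {C} {D} {E} {F}
A-E (7): add. Components now {A,B,E,G} {C} {D} {F}
B-E (7): skip — B and E already connected.
B-F (14): add. Components now {A,B,E,F,G} {C} {D}
C-G (15): add. Components now {A,B,C,E,F,G} {D}
B-C (16): skip — B and C already connected.
D-F (17): add. Components now {A,B,C,D,E,F,G}
MST edges: A-B, B-G, A-E, B-F, C-G, D-F; total weight 1+5+7+14+15+17 = 59.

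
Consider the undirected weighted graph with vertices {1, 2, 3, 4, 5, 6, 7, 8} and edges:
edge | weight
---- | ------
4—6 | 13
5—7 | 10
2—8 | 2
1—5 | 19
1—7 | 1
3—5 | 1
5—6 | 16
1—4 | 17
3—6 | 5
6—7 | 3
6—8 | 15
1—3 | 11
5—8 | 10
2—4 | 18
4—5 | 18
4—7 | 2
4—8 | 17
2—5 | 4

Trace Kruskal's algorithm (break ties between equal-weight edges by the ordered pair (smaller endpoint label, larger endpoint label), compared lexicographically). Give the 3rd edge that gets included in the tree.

2-8

Kruskal's algorithm — process edges by increasing weight (ties by edge label):
1—7 (1): add — endpoints in different components.
3—5 (1): add — endpoints in different components.
2—8 (2): add — endpoints in different components.
4—7 (2): add — endpoints in different components.
6—7 (3): add — endpoints in different components.
2—5 (4): add — endpoints in different components.
3—6 (5): add — endpoints in different components.
The 3rd edge added is 2—8.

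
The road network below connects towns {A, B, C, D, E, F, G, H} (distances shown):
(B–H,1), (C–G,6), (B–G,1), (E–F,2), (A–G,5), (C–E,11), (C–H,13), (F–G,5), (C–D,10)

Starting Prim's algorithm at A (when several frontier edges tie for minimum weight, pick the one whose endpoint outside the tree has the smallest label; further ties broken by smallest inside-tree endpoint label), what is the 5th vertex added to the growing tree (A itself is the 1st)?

F

Prim's algorithm from A:
Step 1: cheapest edge leaving the tree is A–G (5); add G.
Step 2: cheapest edge leaving the tree is B–G (1); add B.
Step 3: cheapest edge leaving the tree is B–H (1); add H.
Step 4: cheapest edge leaving the tree is F–G (5); add F.
Step 5: cheapest edge leaving the tree is E–F (2); add E.
Step 6: cheapest edge leaving the tree is C–G (6); add C.
Step 7: cheapest edge leaving the tree is C–D (10); add D.
Vertex order: A, G, B, H, F, E, C, D. The 5th vertex is F.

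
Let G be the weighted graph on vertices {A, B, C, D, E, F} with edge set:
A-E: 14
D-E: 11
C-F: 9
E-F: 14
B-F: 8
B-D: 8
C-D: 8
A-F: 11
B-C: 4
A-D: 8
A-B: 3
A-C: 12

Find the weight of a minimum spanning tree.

Kruskal: consider edges lightest-first.
A-B (3): add — endpoints in different components.
B-C (4): add — endpoints in different components.
A-D (8): add — endpoints in different components.
B-D (8): skip — B and D already connected.
B-F (8): add — endpoints in different components.
C-D (8): skip — C and D already connected.
C-F (9): skip — C and F already connected.
A-F (11): skip — A and F already connected.
D-E (11): add — endpoints in different components.
MST edges: A-B, B-C, A-D, B-F, D-E; total weight 3+4+8+8+11 = 34.

34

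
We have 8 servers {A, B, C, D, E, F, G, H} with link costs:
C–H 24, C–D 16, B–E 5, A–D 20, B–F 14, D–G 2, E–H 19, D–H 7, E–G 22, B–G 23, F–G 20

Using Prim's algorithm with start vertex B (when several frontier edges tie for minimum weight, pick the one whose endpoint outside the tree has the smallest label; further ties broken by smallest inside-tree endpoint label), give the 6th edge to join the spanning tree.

Prim, starting at B.
Step 1: frontier [B–E 5, B–F 14, B–G 23] → take B–E (5); add E.
Step 2: frontier [B–F 14, B–G 23, E–H 19, E–G 22] → take B–F (14); add F.
Step 3: frontier [B–G 23, E–H 19, E–G 22, F–G 20] → take E–H (19); add H.
Step 4: frontier [B–G 23, E–G 22, F–G 20, D–H 7, C–H 24] → take D–H (7); add D.
Step 5: frontier [B–G 23, D–G 2, C–D 16, A–D 20, E–G 22, F–G 20, C–H 24] → take D–G (2); add G.
Step 6: frontier [C–D 16, A–D 20, C–H 24] → take C–D (16); add C.
Step 7: frontier [A–D 20] → take A–D (20); add A.
The 6th edge added is C–D.

C-D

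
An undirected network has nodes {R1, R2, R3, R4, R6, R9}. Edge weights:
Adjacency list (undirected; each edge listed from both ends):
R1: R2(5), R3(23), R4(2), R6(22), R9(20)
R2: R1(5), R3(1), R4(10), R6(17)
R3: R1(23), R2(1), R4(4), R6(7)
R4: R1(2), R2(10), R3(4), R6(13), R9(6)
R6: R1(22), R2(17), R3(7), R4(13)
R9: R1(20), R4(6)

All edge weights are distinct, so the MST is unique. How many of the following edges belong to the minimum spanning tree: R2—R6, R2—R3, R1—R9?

1

Kruskal's algorithm — process edges by increasing weight (ties by edge label):
R2—R3 (1): add. Components now {R1} {R2,R3} {R6} {R9} {R4}
R1—R4 (2): add. Components now {R1,R4} {R2,R3} {R6} {R9}
R3—R4 (4): add. Components now {R1,R2,R3,R4} {R6} {R9}
R1—R2 (5): skip — R1 and R2 already connected.
R4—R9 (6): add. Components now {R1,R2,R3,R4,R9} {R6}
R3—R6 (7): add. Components now {R1,R2,R3,R4,R6,R9}
MST edge set: {R2—R3, R1—R4, R3—R4, R4—R9, R3—R6}.
Of the listed edges, {R2—R3} are in the MST → 1.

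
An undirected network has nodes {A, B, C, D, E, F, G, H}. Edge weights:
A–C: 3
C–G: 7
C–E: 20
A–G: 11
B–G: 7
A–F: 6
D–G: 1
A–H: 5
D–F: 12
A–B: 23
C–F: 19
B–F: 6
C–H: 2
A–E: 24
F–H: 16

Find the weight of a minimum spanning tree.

45

Prim, starting at F.
Step 1: cheapest edge leaving the tree is A–F (6); add A.
Step 2: cheapest edge leaving the tree is A–C (3); add C.
Step 3: cheapest edge leaving the tree is C–H (2); add H.
Step 4: cheapest edge leaving the tree is B–F (6); add B.
Step 5: cheapest edge leaving the tree is B–G (7); add G.
Step 6: cheapest edge leaving the tree is D–G (1); add D.
Step 7: cheapest edge leaving the tree is C–E (20); add E.
MST edges: A–F, A–C, C–H, B–F, B–G, D–G, C–E; total weight 6+3+2+6+7+1+20 = 45.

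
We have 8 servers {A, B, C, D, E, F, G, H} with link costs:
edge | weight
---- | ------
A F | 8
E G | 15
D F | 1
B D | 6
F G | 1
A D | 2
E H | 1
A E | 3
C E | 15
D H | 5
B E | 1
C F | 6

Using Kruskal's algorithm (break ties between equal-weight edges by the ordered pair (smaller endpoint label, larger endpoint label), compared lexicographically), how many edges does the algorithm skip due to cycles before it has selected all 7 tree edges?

Sort edges by weight, then run Kruskal:
B E (1): add — endpoints in different components.
D F (1): add — endpoints in different components.
E H (1): add — endpoints in different components.
F G (1): add — endpoints in different components.
A D (2): add — endpoints in different components.
A E (3): add — endpoints in different components.
D H (5): skip — D and H already connected.
B D (6): skip — B and D already connected.
C F (6): add — endpoints in different components.
Edges rejected before the tree was complete: 2.

2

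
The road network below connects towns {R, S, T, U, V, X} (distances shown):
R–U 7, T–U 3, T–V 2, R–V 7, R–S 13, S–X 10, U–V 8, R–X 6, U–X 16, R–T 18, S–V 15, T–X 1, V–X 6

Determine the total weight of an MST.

22

Kruskal: consider edges lightest-first.
T–X (1): add — endpoints in different components.
T–V (2): add — endpoints in different components.
T–U (3): add — endpoints in different components.
R–X (6): add — endpoints in different components.
V–X (6): skip — V and X already connected.
R–U (7): skip — U and R already connected.
R–V (7): skip — V and R already connected.
U–V (8): skip — U and V already connected.
S–X (10): add — endpoints in different components.
MST edges: T–X, T–V, T–U, R–X, S–X; total weight 1+2+3+6+10 = 22.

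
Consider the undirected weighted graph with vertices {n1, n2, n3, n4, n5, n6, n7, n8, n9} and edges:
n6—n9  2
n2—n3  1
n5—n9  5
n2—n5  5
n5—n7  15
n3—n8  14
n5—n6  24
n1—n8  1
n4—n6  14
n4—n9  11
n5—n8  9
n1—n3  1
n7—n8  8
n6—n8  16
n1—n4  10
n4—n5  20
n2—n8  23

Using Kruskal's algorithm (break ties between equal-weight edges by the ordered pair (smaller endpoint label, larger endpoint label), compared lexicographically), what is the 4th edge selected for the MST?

Kruskal: consider edges lightest-first.
n1—n3 (1): add — endpoints in different components.
n1—n8 (1): add — endpoints in different components.
n2—n3 (1): add — endpoints in different components.
n6—n9 (2): add — endpoints in different components.
n2—n5 (5): add — endpoints in different components.
n5—n9 (5): add — endpoints in different components.
n7—n8 (8): add — endpoints in different components.
n5—n8 (9): skip — n8 and n5 already connected.
n1—n4 (10): add — endpoints in different components.
The 4th edge added is n6—n9.

n6-n9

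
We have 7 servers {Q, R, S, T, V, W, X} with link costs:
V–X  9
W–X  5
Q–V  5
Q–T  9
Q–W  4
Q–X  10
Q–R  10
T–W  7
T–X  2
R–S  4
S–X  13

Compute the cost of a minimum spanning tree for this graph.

30

Kruskal's algorithm — process edges by increasing weight (ties by edge label):
T–X (2): add. Components now {T,X} {S} {W} {Q} {R} {V}
Q–W (4): add. Components now {T,X} {S} {Q,W} {R} {V}
R–S (4): add. Components now {T,X} {R,S} {Q,W} {V}
Q–V (5): add. Components now {T,X} {R,S} {Q,V,W}
W–X (5): add. Components now {Q,T,V,W,X} {R,S}
T–W (7): skip — W and T already connected.
Q–T (9): skip — Q and T already connected.
V–X (9): skip — X and V already connected.
Q–R (10): add. Components now {Q,R,S,T,V,W,X}
MST edges: T–X, Q–W, R–S, Q–V, W–X, Q–R; total weight 2+4+4+5+5+10 = 30.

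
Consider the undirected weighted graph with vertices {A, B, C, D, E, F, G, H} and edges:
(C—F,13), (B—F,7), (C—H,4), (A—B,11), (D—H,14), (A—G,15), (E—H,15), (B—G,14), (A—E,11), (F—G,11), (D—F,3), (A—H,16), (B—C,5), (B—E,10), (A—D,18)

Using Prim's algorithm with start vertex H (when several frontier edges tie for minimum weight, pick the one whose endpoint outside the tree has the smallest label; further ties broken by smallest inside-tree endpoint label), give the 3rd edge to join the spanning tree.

B-F

Grow the tree from H using Prim:
Step 1: cheapest edge leaving the tree is C—H (4); add C.
Step 2: cheapest edge leaving the tree is B—C (5); add B.
Step 3: cheapest edge leaving the tree is B—F (7); add F.
Step 4: cheapest edge leaving the tree is D—F (3); add D.
Step 5: cheapest edge leaving the tree is B—E (10); add E.
Step 6: cheapest edge leaving the tree is A—B (11); add A.
Step 7: cheapest edge leaving the tree is F—G (11); add G.
The 3rd edge added is B—F.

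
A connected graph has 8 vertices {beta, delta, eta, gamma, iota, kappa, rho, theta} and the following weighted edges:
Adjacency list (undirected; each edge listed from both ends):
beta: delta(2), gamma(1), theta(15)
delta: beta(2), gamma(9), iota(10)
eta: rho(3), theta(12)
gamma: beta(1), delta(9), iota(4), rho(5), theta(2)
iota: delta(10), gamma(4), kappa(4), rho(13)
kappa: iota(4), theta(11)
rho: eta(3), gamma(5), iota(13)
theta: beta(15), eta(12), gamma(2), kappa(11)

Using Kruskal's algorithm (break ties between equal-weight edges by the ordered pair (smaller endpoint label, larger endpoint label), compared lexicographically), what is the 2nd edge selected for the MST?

beta-delta

Sort edges by weight, then run Kruskal:
beta-gamma (1): add — endpoints in different components.
beta-delta (2): add — endpoints in different components.
gamma-theta (2): add — endpoints in different components.
eta-rho (3): add — endpoints in different components.
gamma-iota (4): add — endpoints in different components.
iota-kappa (4): add — endpoints in different components.
gamma-rho (5): add — endpoints in different components.
The 2nd edge added is beta-delta.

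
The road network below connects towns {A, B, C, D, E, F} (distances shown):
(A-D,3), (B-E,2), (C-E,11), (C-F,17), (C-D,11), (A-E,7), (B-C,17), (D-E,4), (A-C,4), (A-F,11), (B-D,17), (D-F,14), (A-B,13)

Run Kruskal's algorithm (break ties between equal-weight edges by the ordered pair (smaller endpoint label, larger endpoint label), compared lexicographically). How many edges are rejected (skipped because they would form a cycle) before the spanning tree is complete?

Kruskal's algorithm — process edges by increasing weight (ties by edge label):
B-E (2): add. Components now {A} {B,E} {C} {D} {F}
A-D (3): add. Components now {A,D} {B,E} {C} {F}
A-C (4): add. Components now {A,C,D} {B,E} {F}
D-E (4): add. Components now {A,B,C,D,E} {F}
A-E (7): skip — A and E already connected.
A-F (11): add. Components now {A,B,C,D,E,F}
Edges rejected before the tree was complete: 1.

1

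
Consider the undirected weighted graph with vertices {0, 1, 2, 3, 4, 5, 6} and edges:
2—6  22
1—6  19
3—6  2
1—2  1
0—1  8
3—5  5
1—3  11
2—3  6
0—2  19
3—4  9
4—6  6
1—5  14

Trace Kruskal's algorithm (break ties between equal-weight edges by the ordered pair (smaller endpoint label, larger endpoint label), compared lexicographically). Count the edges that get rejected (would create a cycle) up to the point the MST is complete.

0

Sort edges by weight, then run Kruskal:
1—2 (1): add. Components now {0} {1,2} {3} {4} {5} {6}
3—6 (2): add. Components now {0} {1,2} {3,6} {4} {5}
3—5 (5): add. Components now {0} {1,2} {3,5,6} {4}
2—3 (6): add. Components now {0} {1,2,3,5,6} {4}
4—6 (6): add. Components now {0} {1,2,3,4,5,6}
0—1 (8): add. Components now {0,1,2,3,4,5,6}
Edges rejected before the tree was complete: 0.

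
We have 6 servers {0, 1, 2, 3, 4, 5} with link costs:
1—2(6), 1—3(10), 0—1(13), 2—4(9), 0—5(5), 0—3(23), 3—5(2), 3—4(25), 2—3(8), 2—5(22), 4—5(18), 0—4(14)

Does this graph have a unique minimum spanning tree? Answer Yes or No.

Yes

Kruskal: consider edges lightest-first.
3—5 (2): add. Components now {0} {1} {2} {3,5} {4}
0—5 (5): add. Components now {0,3,5} {1} {2} {4}
1—2 (6): add. Components now {0,3,5} {1,2} {4}
2—3 (8): add. Components now {0,1,2,3,5} {4}
2—4 (9): add. Components now {0,1,2,3,4,5}
Every non-tree edge has weight strictly greater than the heaviest edge on the tree path between its endpoints, so the MST is unique.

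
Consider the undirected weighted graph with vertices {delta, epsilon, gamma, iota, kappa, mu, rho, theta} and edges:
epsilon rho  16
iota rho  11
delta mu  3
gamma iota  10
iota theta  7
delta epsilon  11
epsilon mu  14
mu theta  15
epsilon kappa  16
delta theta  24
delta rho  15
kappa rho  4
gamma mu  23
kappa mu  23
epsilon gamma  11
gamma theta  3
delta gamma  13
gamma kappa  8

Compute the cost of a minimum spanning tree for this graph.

Prim's algorithm from epsilon:
Step 1: cheapest edge leaving the tree is delta epsilon (11); add delta.
Step 2: cheapest edge leaving the tree is delta mu (3); add mu.
Step 3: cheapest edge leaving the tree is epsilon gamma (11); add gamma.
Step 4: cheapest edge leaving the tree is gamma theta (3); add theta.
Step 5: cheapest edge leaving the tree is iota theta (7); add iota.
Step 6: cheapest edge leaving the tree is gamma kappa (8); add kappa.
Step 7: cheapest edge leaving the tree is kappa rho (4); add rho.
MST edges: delta epsilon, delta mu, epsilon gamma, gamma theta, iota theta, gamma kappa, kappa rho; total weight 11+3+11+3+7+8+4 = 47.

47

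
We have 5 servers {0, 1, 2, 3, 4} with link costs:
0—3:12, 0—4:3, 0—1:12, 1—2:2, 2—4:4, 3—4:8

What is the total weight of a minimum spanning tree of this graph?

Prim, starting at 4.
Step 1: cheapest edge leaving the tree is 0—4 (3); add 0.
Step 2: cheapest edge leaving the tree is 2—4 (4); add 2.
Step 3: cheapest edge leaving the tree is 1—2 (2); add 1.
Step 4: cheapest edge leaving the tree is 3—4 (8); add 3.
MST edges: 0—4, 2—4, 1—2, 3—4; total weight 3+4+2+8 = 17.

17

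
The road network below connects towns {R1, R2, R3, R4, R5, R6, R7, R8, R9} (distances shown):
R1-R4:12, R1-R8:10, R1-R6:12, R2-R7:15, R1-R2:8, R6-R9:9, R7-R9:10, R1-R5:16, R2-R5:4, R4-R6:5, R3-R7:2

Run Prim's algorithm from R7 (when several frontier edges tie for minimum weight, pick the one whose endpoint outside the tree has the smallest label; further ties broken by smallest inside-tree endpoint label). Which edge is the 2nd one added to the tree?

Prim's algorithm from R7:
Step 1: cheapest edge leaving the tree is R3-R7 (2); add R3.
Step 2: cheapest edge leaving the tree is R7-R9 (10); add R9.
Step 3: cheapest edge leaving the tree is R6-R9 (9); add R6.
Step 4: cheapest edge leaving the tree is R4-R6 (5); add R4.
Step 5: cheapest edge leaving the tree is R1-R4 (12); add R1.
Step 6: cheapest edge leaving the tree is R1-R2 (8); add R2.
Step 7: cheapest edge leaving the tree is R2-R5 (4); add R5.
Step 8: cheapest edge leaving the tree is R1-R8 (10); add R8.
The 2nd edge added is R7-R9.

R7-R9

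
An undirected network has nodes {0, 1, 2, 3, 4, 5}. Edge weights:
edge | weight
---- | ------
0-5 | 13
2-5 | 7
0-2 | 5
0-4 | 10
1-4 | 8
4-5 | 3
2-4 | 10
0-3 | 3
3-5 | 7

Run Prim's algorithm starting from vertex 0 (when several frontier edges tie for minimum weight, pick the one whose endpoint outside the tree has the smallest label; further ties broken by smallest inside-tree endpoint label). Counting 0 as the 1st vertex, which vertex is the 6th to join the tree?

Prim, starting at 0.
Step 1: cheapest edge leaving the tree is 0-3 (3); add 3.
Step 2: cheapest edge leaving the tree is 0-2 (5); add 2.
Step 3: cheapest edge leaving the tree is 2-5 (7); add 5.
Step 4: cheapest edge leaving the tree is 4-5 (3); add 4.
Step 5: cheapest edge leaving the tree is 1-4 (8); add 1.
Vertex order: 0, 3, 2, 5, 4, 1. The 6th vertex is 1.

1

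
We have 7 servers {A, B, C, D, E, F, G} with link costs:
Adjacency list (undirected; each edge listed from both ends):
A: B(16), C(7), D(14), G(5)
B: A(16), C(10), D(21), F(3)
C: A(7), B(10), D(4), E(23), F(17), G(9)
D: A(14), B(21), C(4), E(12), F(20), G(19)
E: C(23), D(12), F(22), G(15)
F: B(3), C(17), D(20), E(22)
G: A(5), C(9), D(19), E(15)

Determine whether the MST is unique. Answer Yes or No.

Yes

Kruskal's algorithm — process edges by increasing weight (ties by edge label):
B-F (3): add — endpoints in different components.
C-D (4): add — endpoints in different components.
A-G (5): add — endpoints in different components.
A-C (7): add — endpoints in different components.
C-G (9): skip — C and G already connected.
B-C (10): add — endpoints in different components.
D-E (12): add — endpoints in different components.
Every non-tree edge has weight strictly greater than the heaviest edge on the tree path between its endpoints, so the MST is unique.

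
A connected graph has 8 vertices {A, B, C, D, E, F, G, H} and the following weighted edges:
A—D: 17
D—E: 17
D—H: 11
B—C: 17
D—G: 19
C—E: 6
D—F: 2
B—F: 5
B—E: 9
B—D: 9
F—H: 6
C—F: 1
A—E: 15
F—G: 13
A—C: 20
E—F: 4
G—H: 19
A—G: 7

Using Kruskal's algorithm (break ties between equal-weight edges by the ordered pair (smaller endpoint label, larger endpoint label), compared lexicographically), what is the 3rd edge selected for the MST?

E-F

Kruskal: consider edges lightest-first.
C—F (1): add — endpoints in different components.
D—F (2): add — endpoints in different components.
E—F (4): add — endpoints in different components.
B—F (5): add — endpoints in different components.
C—E (6): skip — C and E already connected.
F—H (6): add — endpoints in different components.
A—G (7): add — endpoints in different components.
B—D (9): skip — B and D already connected.
B—E (9): skip — B and E already connected.
D—H (11): skip — D and H already connected.
F—G (13): add — endpoints in different components.
The 3rd edge added is E—F.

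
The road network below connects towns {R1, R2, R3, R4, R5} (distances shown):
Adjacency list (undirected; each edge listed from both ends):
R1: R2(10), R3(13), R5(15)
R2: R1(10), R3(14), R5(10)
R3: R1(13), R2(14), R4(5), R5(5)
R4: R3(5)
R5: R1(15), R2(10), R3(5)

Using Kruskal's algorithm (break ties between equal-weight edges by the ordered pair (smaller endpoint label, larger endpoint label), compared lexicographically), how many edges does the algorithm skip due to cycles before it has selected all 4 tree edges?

Sort edges by weight, then run Kruskal:
R3—R4 (5): add. Components now {R2} {R5} {R3,R4} {R1}
R3—R5 (5): add. Components now {R2} {R3,R4,R5} {R1}
R1—R2 (10): add. Components now {R1,R2} {R3,R4,R5}
R2—R5 (10): add. Components now {R1,R2,R3,R4,R5}
Edges rejected before the tree was complete: 0.

0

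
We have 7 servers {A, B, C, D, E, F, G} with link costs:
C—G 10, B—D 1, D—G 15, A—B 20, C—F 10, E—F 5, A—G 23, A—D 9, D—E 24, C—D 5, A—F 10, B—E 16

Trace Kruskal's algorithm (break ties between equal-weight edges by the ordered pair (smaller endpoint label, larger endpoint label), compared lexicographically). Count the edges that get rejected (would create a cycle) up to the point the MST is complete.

1

Kruskal: consider edges lightest-first.
B—D (1): add — endpoints in different components.
C—D (5): add — endpoints in different components.
E—F (5): add — endpoints in different components.
A—D (9): add — endpoints in different components.
A—F (10): add — endpoints in different components.
C—F (10): skip — C and F already connected.
C—G (10): add — endpoints in different components.
Edges rejected before the tree was complete: 1.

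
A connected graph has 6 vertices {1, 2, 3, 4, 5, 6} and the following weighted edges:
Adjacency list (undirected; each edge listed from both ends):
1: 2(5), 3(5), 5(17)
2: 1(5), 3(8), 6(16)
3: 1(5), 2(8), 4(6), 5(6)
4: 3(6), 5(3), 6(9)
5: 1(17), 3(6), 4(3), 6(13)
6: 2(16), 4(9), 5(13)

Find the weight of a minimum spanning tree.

Sort edges by weight, then run Kruskal:
4-5 (3): add. Components now {1} {2} {3} {4,5} {6}
1-2 (5): add. Components now {1,2} {3} {4,5} {6}
1-3 (5): add. Components now {1,2,3} {4,5} {6}
3-4 (6): add. Components now {1,2,3,4,5} {6}
3-5 (6): skip — 3 and 5 already connected.
2-3 (8): skip — 2 and 3 already connected.
4-6 (9): add. Components now {1,2,3,4,5,6}
MST edges: 4-5, 1-2, 1-3, 3-4, 4-6; total weight 3+5+5+6+9 = 28.

28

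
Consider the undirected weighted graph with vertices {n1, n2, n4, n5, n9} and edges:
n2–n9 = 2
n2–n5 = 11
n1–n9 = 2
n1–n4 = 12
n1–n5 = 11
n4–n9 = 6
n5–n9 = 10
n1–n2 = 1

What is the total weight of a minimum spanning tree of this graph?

Prim's algorithm from n1:
Step 1: frontier [n1–n2 1, n1–n9 2, n1–n5 11, n1–n4 12] → take n1–n2 (1); add n2.
Step 2: frontier [n1–n9 2, n1–n5 11, n1–n4 12, n2–n9 2, n2–n5 11] → take n1–n9 (2); add n9.
Step 3: frontier [n1–n5 11, n1–n4 12, n2–n5 11, n4–n9 6, n5–n9 10] → take n4–n9 (6); add n4.
Step 4: frontier [n1–n5 11, n2–n5 11, n5–n9 10] → take n5–n9 (10); add n5.
MST edges: n1–n2, n1–n9, n4–n9, n5–n9; total weight 1+2+6+10 = 19.

19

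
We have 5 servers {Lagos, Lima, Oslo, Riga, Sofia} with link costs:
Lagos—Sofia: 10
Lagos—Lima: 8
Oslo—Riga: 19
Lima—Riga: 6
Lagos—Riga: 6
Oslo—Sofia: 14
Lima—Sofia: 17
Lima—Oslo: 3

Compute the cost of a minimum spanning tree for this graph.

25

Grow the tree from Sofia using Prim:
Step 1: cheapest edge leaving the tree is Lagos—Sofia (10); add Lagos.
Step 2: cheapest edge leaving the tree is Lagos—Riga (6); add Riga.
Step 3: cheapest edge leaving the tree is Lima—Riga (6); add Lima.
Step 4: cheapest edge leaving the tree is Lima—Oslo (3); add Oslo.
MST edges: Lagos—Sofia, Lagos—Riga, Lima—Riga, Lima—Oslo; total weight 10+6+6+3 = 25.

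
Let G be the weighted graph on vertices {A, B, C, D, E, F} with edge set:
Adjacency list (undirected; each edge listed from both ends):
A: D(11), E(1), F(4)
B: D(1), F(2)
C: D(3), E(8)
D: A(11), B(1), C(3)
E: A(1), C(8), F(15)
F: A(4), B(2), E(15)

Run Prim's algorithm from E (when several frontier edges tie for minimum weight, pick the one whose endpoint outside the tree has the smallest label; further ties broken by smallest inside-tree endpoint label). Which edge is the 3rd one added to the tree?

Grow the tree from E using Prim:
Step 1: frontier [A–E 1, C–E 8, E–F 15] → take A–E (1); add A.
Step 2: frontier [A–F 4, A–D 11, C–E 8, E–F 15] → take A–F (4); add F.
Step 3: frontier [A–D 11, C–E 8, B–F 2] → take B–F (2); add B.
Step 4: frontier [A–D 11, B–D 1, C–E 8] → take B–D (1); add D.
Step 5: frontier [C–D 3, C–E 8] → take C–D (3); add C.
The 3rd edge added is B–F.

B-F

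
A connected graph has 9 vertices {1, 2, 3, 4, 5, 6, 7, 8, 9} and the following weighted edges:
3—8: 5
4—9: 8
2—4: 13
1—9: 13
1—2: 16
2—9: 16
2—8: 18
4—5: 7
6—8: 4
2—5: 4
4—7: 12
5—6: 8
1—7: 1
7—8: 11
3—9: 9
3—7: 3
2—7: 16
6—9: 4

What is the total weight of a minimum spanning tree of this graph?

Sort edges by weight, then run Kruskal:
1—7 (1): add — endpoints in different components.
3—7 (3): add — endpoints in different components.
2—5 (4): add — endpoints in different components.
6—8 (4): add — endpoints in different components.
6—9 (4): add — endpoints in different components.
3—8 (5): add — endpoints in different components.
4—5 (7): add — endpoints in different components.
4—9 (8): add — endpoints in different components.
MST edges: 1—7, 3—7, 2—5, 6—8, 6—9, 3—8, 4—5, 4—9; total weight 1+3+4+4+4+5+7+8 = 36.

36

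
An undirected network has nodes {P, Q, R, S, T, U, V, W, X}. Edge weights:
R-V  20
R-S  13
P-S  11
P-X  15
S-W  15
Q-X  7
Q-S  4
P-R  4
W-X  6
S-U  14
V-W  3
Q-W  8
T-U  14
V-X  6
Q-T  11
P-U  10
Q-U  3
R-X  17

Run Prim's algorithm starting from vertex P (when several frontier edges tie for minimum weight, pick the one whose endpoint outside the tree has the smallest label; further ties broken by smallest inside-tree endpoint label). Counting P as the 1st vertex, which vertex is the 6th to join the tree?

X

Grow the tree from P using Prim:
Step 1: cheapest edge leaving the tree is P-R (4); add R.
Step 2: cheapest edge leaving the tree is P-U (10); add U.
Step 3: cheapest edge leaving the tree is Q-U (3); add Q.
Step 4: cheapest edge leaving the tree is Q-S (4); add S.
Step 5: cheapest edge leaving the tree is Q-X (7); add X.
Step 6: cheapest edge leaving the tree is V-X (6); add V.
Step 7: cheapest edge leaving the tree is V-W (3); add W.
Step 8: cheapest edge leaving the tree is Q-T (11); add T.
Vertex order: P, R, U, Q, S, X, V, W, T. The 6th vertex is X.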